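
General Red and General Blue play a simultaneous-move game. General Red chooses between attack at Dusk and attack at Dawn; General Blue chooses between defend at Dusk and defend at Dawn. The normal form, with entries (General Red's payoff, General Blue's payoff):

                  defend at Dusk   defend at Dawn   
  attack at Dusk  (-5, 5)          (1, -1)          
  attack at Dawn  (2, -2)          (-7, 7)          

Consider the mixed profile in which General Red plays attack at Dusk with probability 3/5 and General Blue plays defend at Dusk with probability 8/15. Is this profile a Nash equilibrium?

Check General Blue's indifference given General Red's mix p = 3/5:
  payoff from defend at Dusk = 11/5; payoff from defend at Dawn = 11/5 — equal.
Check General Red's indifference given General Blue's mix q = 8/15:
  payoff from attack at Dusk = -11/5; payoff from attack at Dawn = -11/5 — equal.
Both players are indifferent, so neither can profitably deviate.

Yes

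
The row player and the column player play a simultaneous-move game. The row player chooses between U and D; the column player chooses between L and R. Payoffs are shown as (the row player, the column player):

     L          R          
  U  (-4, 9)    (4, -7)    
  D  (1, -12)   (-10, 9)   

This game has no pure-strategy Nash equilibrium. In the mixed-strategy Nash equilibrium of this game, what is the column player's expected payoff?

-3/37

The row player's mix must leave the column player indifferent between L and R.
  the column player's payoff from L: p·9 + (1−p)·(-12) = 21p - 12
  the column player's payoff from R: p·(-7) + (1−p)·9 = -16p + 9
  21p - 12 = -16p + 9  ⇒  37p = 21  ⇒  p = 21/37.
At equilibrium the column player is indifferent across columns, so the column player's payoff equals the payoff from L: (21/37)·9 + (16/37)·(-12) = -3/37.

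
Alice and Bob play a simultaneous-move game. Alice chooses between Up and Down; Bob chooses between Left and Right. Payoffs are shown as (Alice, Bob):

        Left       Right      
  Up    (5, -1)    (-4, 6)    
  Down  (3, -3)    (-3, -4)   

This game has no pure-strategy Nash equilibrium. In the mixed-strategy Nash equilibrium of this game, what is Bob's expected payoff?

Bob's indifference between Left and Right determines Alice's mixing probability p:
  Bob's payoff to Left: p·(-1) + (1−p)·(-3) = 2p - 3
  Bob's payoff to Right: p·6 + (1−p)·(-4) = 10p - 4
  2p - 3 = 10p - 4  ⇒  -8p = -1  ⇒  p = 1/8.
At equilibrium Bob is indifferent across columns, so Bob's payoff equals the payoff from Left: (1/8)·(-1) + (7/8)·(-3) = -11/4.

-11/4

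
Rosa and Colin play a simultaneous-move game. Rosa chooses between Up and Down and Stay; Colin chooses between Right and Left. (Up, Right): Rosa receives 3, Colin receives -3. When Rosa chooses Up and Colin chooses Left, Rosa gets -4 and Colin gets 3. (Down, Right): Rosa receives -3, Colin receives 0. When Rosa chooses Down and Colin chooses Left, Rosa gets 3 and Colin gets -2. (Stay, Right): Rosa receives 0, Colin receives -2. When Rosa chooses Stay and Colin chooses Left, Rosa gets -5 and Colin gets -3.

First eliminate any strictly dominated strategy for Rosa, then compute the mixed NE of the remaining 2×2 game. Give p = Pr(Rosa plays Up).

p = 1/4

Rosa's strategy Stay is strictly dominated by Up: 3 > 0 and -4 > -5. Eliminate Stay.
For Colin to be willing to mix, Colin must be indifferent between Right and Left, which pins down Rosa's mix.
  Colin's payoff from Right: p·(-3) + (1−p)·0 = -3p
  Colin's payoff from Left: p·3 + (1−p)·(-2) = 5p - 2
  -3p = 5p - 2  ⇒  -8p = -2  ⇒  p = 1/4.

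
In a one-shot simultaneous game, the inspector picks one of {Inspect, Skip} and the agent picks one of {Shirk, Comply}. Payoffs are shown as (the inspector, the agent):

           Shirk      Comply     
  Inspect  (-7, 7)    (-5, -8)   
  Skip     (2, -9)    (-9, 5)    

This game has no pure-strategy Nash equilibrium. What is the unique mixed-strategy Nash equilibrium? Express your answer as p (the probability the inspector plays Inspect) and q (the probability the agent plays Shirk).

p = 14/29, q = 4/13

The agent's indifference between Shirk and Comply determines the inspector's mixing probability p:
  the agent's payoff to Shirk: p·7 + (1−p)·(-9) = 16p - 9
  the agent's payoff to Comply: p·(-8) + (1−p)·5 = -13p + 5
  16p - 9 = -13p + 5  ⇒  29p = 14  ⇒  p = 14/29.
The inspector's indifference between Inspect and Skip determines the agent's mixing probability q:
  the inspector's payoff to Inspect: q·(-7) + (1−q)·(-5) = -2q - 5
  the inspector's payoff to Skip: q·2 + (1−q)·(-9) = 11q - 9
  -2q - 5 = 11q - 9  ⇒  -13q = -4  ⇒  q = 4/13.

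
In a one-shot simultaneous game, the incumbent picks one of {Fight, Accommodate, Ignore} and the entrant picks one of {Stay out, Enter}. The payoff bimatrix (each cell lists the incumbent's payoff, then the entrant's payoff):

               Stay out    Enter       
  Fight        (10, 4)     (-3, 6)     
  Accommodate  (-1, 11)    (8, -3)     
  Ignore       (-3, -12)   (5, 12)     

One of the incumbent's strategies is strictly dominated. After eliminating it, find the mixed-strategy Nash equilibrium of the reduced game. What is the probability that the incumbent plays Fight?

p = 7/8

The incumbent's strategy Ignore is strictly dominated by Accommodate: -1 > -3 and 8 > 5. Eliminate Ignore.
The entrant's indifference between Stay out and Enter determines the incumbent's mixing probability p:
  the entrant's payoff to Stay out: p·4 + (1−p)·11 = -7p + 11
  the entrant's payoff to Enter: p·6 + (1−p)·(-3) = 9p - 3
  -7p + 11 = 9p - 3  ⇒  -16p = -14  ⇒  p = 7/8.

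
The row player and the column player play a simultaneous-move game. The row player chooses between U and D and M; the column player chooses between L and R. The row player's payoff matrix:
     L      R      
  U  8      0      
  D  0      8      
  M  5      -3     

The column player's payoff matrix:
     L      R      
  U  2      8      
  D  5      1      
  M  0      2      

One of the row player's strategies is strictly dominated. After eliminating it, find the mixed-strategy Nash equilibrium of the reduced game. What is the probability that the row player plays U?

p = 2/5

The row player's strategy M is strictly dominated by U: 8 > 5 and 0 > -3. Eliminate M.
For the column player to be willing to mix, the column player must be indifferent between L and R, which pins down the row player's mix.
  the column player's payoff to L: p·2 + (1−p)·5 = -3p + 5
  the column player's payoff to R: p·8 + (1−p)·1 = 7p + 1
  -3p + 5 = 7p + 1  ⇒  -10p = -4  ⇒  p = 2/5.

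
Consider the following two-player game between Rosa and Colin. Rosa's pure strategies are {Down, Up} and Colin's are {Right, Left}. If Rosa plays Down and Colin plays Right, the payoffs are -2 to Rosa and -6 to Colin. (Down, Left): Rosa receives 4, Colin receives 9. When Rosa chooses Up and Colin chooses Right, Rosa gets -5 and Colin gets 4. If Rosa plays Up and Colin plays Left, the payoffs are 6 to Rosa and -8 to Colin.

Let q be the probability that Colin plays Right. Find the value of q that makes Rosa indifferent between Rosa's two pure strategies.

Rosa's indifference between Down and Up determines Colin's mixing probability q:
  Rosa's payoff to Down: q·(-2) + (1−q)·4 = -6q + 4
  Rosa's payoff to Up: q·(-5) + (1−q)·6 = -11q + 6
  -6q + 4 = -11q + 6  ⇒  5q = 2  ⇒  q = 2/5.

q = 2/5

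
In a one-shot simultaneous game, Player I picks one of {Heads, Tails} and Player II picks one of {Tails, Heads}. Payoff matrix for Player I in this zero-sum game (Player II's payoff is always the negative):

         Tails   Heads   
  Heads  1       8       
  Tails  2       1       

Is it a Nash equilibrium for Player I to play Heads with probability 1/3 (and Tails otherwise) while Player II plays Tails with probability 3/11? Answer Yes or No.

No

Given Player I's mix p = 1/3, Player II's payoff from Tails is -5/3 but from Heads is -10/3. Player II strictly prefers Tails, so Player II would not mix.
So the proposed profile is not a Nash equilibrium.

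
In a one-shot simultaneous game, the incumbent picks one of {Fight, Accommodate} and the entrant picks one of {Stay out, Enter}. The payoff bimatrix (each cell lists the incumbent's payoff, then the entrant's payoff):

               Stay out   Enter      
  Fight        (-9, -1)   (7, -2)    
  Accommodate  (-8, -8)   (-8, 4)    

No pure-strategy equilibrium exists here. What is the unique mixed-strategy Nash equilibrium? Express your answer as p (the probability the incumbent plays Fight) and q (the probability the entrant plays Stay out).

p = 12/13, q = 15/16

The incumbent's mix must leave the entrant indifferent between Stay out and Enter.
  the entrant's expected payoff from Stay out: p·(-1) + (1−p)·(-8) = 7p - 8
  the entrant's expected payoff from Enter: p·(-2) + (1−p)·4 = -6p + 4
  7p - 8 = -6p + 4  ⇒  13p = 12  ⇒  p = 12/13.
For the incumbent to be willing to mix, the incumbent must be indifferent between Fight and Accommodate, which pins down the entrant's mix.
  the incumbent's payoff to Fight: q·(-9) + (1−q)·7 = -16q + 7
  the incumbent's payoff to Accommodate: q·(-8) + (1−q)·(-8) = -8
  -16q + 7 = -8  ⇒  -16q = -15  ⇒  q = 15/16.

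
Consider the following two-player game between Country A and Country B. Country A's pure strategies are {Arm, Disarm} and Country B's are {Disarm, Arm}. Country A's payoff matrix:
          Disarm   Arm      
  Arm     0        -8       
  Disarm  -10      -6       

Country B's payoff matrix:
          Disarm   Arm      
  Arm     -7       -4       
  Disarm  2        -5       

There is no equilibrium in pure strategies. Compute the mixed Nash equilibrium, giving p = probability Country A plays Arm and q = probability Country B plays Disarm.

p = 7/10, q = 1/6

Set Country B's expected payoff from Disarm equal to that from Arm:
  Country B's expected payoff from Disarm: p·(-7) + (1−p)·2 = -9p + 2
  Country B's expected payoff from Arm: p·(-4) + (1−p)·(-5) = p - 5
  -9p + 2 = p - 5  ⇒  -10p = -7  ⇒  p = 7/10.
Country B's mix must leave Country A indifferent between Arm and Disarm.
  Country A's payoff from Arm: q·0 + (1−q)·(-8) = 8q - 8
  Country A's payoff from Disarm: q·(-10) + (1−q)·(-6) = -4q - 6
  8q - 8 = -4q - 6  ⇒  12q = 2  ⇒  q = 1/6.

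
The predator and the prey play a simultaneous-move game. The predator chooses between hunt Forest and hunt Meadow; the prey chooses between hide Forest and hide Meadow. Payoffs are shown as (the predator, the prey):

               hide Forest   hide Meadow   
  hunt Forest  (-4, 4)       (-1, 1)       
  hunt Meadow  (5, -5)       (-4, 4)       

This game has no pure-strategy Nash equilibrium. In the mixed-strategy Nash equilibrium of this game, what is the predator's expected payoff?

-7/4

The predator's indifference between hunt Forest and hunt Meadow determines the prey's mixing probability q:
  the predator's payoff from hunt Forest: q·(-4) + (1−q)·(-1) = -3q - 1
  the predator's payoff from hunt Meadow: q·5 + (1−q)·(-4) = 9q - 4
  -3q - 1 = 9q - 4  ⇒  -12q = -3  ⇒  q = 1/4.
At equilibrium the predator is indifferent across rows, so the predator's payoff equals the payoff from hunt Forest: (1/4)·(-4) + (3/4)·(-1) = -7/4.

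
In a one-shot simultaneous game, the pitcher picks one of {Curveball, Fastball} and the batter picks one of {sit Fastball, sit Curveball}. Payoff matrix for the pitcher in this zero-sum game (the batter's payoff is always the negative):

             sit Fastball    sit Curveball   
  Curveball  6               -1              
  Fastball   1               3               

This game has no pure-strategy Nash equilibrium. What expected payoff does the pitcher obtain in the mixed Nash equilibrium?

Set the pitcher's expected payoff from Curveball equal to that from Fastball:
  the pitcher's payoff to Curveball: q·6 + (1−q)·(-1) = 7q - 1
  the pitcher's payoff to Fastball: q·1 + (1−q)·3 = -2q + 3
  7q - 1 = -2q + 3  ⇒  9q = 4  ⇒  q = 4/9.
At equilibrium the pitcher is indifferent across rows, so the pitcher's payoff equals the payoff from Curveball: (4/9)·6 + (5/9)·(-1) = 19/9.

19/9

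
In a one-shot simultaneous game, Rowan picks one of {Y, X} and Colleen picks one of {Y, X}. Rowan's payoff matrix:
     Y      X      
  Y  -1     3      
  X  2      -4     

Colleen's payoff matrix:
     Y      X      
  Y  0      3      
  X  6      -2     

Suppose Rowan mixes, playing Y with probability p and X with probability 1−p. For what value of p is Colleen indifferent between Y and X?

For Colleen to be willing to mix, Colleen must be indifferent between Y and X, which pins down Rowan's mix.
  Colleen's expected payoff from Y: p·0 + (1−p)·6 = -6p + 6
  Colleen's expected payoff from X: p·3 + (1−p)·(-2) = 5p - 2
  -6p + 6 = 5p - 2  ⇒  -11p = -8  ⇒  p = 8/11.

p = 8/11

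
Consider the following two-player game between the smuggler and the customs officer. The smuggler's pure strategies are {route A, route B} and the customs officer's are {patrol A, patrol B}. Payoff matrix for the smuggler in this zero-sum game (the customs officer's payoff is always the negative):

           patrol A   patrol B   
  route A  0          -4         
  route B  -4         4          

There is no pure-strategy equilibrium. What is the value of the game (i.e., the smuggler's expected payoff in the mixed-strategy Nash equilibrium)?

The customs officer's mix must leave the smuggler indifferent between route A and route B.
  the smuggler's payoff from route A: q·0 + (1−q)·(-4) = 4q - 4
  the smuggler's payoff from route B: q·(-4) + (1−q)·4 = -8q + 4
  4q - 4 = -8q + 4  ⇒  12q = 8  ⇒  q = 2/3.
The value is the smuggler's expected payoff against this mix (using route A): (2/3)·0 + (1/3)·(-4) = -4/3.

v = -4/3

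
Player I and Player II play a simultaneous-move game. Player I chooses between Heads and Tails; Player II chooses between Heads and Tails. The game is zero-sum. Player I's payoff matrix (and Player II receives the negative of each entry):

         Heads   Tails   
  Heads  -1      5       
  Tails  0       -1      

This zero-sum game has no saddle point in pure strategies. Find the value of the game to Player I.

v = -1/7

Set Player I's expected payoff from Heads equal to that from Tails:
  Player I's payoff from Heads: q·(-1) + (1−q)·5 = -6q + 5
  Player I's payoff from Tails: q·0 + (1−q)·(-1) = q - 1
  -6q + 5 = q - 1  ⇒  -7q = -6  ⇒  q = 6/7.
The value is Player I's expected payoff against this mix (using Heads): (6/7)·(-1) + (1/7)·5 = -1/7.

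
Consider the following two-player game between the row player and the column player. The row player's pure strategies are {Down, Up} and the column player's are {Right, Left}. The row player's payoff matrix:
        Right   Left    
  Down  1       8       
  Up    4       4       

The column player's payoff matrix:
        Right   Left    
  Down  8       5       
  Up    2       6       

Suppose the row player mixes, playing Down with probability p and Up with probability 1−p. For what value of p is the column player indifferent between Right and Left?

p = 4/7

For the column player to be willing to mix, the column player must be indifferent between Right and Left, which pins down the row player's mix.
  the column player's payoff to Right: p·8 + (1−p)·2 = 6p + 2
  the column player's payoff to Left: p·5 + (1−p)·6 = -p + 6
  6p + 2 = -p + 6  ⇒  7p = 4  ⇒  p = 4/7.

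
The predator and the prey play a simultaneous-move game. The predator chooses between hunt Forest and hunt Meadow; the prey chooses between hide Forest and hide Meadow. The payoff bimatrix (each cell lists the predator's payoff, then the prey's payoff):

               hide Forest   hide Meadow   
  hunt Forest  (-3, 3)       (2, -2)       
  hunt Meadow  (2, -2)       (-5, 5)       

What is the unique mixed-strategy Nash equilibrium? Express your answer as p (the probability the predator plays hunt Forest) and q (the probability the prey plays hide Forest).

In a mixed equilibrium the prey is indifferent between hide Forest and hide Meadow; this condition fixes p.
  the prey's expected payoff from hide Forest: p·3 + (1−p)·(-2) = 5p - 2
  the prey's expected payoff from hide Meadow: p·(-2) + (1−p)·5 = -7p + 5
  5p - 2 = -7p + 5  ⇒  12p = 7  ⇒  p = 7/12.
The prey's mix must leave the predator indifferent between hunt Forest and hunt Meadow.
  the predator's expected payoff from hunt Forest: q·(-3) + (1−q)·2 = -5q + 2
  the predator's expected payoff from hunt Meadow: q·2 + (1−q)·(-5) = 7q - 5
  -5q + 2 = 7q - 5  ⇒  -12q = -7  ⇒  q = 7/12.

p = 7/12, q = 7/12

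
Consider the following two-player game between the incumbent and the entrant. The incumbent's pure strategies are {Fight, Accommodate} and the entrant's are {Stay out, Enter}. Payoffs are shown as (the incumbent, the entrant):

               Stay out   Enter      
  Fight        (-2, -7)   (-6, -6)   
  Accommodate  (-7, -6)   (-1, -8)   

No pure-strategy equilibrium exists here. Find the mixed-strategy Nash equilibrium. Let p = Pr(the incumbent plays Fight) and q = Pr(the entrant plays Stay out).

Set the entrant's expected payoff from Stay out equal to that from Enter:
  the entrant's expected payoff from Stay out: p·(-7) + (1−p)·(-6) = -p - 6
  the entrant's expected payoff from Enter: p·(-6) + (1−p)·(-8) = 2p - 8
  -p - 6 = 2p - 8  ⇒  -3p = -2  ⇒  p = 2/3.
The entrant's mix must leave the incumbent indifferent between Fight and Accommodate.
  the incumbent's expected payoff from Fight: q·(-2) + (1−q)·(-6) = 4q - 6
  the incumbent's expected payoff from Accommodate: q·(-7) + (1−q)·(-1) = -6q - 1
  4q - 6 = -6q - 1  ⇒  10q = 5  ⇒  q = 1/2.

p = 2/3, q = 1/2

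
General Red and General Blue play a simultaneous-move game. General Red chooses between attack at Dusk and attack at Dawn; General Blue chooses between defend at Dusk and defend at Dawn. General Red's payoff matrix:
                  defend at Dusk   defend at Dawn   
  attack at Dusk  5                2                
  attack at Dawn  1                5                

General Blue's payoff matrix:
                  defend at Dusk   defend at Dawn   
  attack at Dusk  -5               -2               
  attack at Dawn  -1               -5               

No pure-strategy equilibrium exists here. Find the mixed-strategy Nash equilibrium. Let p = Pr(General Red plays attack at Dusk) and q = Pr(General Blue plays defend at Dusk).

In a mixed equilibrium General Blue is indifferent between defend at Dusk and defend at Dawn; this condition fixes p.
  General Blue's expected payoff from defend at Dusk: p·(-5) + (1−p)·(-1) = -4p - 1
  General Blue's expected payoff from defend at Dawn: p·(-2) + (1−p)·(-5) = 3p - 5
  -4p - 1 = 3p - 5  ⇒  -7p = -4  ⇒  p = 4/7.
For General Red to be willing to mix, General Red must be indifferent between attack at Dusk and attack at Dawn, which pins down General Blue's mix.
  General Red's expected payoff from attack at Dusk: q·5 + (1−q)·2 = 3q + 2
  General Red's expected payoff from attack at Dawn: q·1 + (1−q)·5 = -4q + 5
  3q + 2 = -4q + 5  ⇒  7q = 3  ⇒  q = 3/7.

p = 4/7, q = 3/7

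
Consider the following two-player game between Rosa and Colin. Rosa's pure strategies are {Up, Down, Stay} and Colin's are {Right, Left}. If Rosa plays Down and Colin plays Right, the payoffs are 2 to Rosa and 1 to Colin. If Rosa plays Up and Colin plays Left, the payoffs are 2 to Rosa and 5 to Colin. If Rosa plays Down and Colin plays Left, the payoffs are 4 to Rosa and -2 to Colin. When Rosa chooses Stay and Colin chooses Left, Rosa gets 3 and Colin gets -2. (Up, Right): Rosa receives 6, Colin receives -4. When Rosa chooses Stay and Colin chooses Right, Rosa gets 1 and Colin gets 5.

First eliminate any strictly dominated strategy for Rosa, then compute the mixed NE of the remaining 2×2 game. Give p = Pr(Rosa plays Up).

p = 1/4

Rosa's strategy Stay is strictly dominated by Down: 2 > 1 and 4 > 3. Eliminate Stay.
In a mixed equilibrium Colin is indifferent between Right and Left; this condition fixes p.
  Colin's expected payoff from Right: p·(-4) + (1−p)·1 = -5p + 1
  Colin's expected payoff from Left: p·5 + (1−p)·(-2) = 7p - 2
  -5p + 1 = 7p - 2  ⇒  -12p = -3  ⇒  p = 1/4.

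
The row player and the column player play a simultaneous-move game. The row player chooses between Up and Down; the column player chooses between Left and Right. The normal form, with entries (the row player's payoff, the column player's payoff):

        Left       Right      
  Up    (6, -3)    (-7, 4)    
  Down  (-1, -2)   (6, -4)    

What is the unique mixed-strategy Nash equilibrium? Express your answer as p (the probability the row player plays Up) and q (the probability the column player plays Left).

The column player's indifference between Left and Right determines the row player's mixing probability p:
  the column player's payoff to Left: p·(-3) + (1−p)·(-2) = -p - 2
  the column player's payoff to Right: p·4 + (1−p)·(-4) = 8p - 4
  -p - 2 = 8p - 4  ⇒  -9p = -2  ⇒  p = 2/9.
For the row player to be willing to mix, the row player must be indifferent between Up and Down, which pins down the column player's mix.
  the row player's payoff to Up: q·6 + (1−q)·(-7) = 13q - 7
  the row player's payoff to Down: q·(-1) + (1−q)·6 = -7q + 6
  13q - 7 = -7q + 6  ⇒  20q = 13  ⇒  q = 13/20.

p = 2/9, q = 13/20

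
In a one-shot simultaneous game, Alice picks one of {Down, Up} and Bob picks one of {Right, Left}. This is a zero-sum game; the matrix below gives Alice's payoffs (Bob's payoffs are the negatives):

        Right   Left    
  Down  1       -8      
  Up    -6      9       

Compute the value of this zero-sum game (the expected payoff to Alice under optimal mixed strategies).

v = -13/8

For Alice to be willing to mix, Alice must be indifferent between Down and Up, which pins down Bob's mix.
  Alice's payoff to Down: q·1 + (1−q)·(-8) = 9q - 8
  Alice's payoff to Up: q·(-6) + (1−q)·9 = -15q + 9
  9q - 8 = -15q + 9  ⇒  24q = 17  ⇒  q = 17/24.
The value is Alice's expected payoff against this mix (using Down): (17/24)·1 + (7/24)·(-8) = -13/8.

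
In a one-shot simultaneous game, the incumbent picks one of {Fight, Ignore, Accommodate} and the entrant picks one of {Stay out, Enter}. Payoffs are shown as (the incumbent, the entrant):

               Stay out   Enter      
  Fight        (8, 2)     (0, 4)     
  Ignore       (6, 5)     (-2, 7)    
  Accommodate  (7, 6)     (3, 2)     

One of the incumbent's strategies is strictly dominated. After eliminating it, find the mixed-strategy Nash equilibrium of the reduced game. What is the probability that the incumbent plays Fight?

The incumbent's strategy Ignore is strictly dominated by Fight: 8 > 6 and 0 > -2. Eliminate Ignore.
For the entrant to be willing to mix, the entrant must be indifferent between Stay out and Enter, which pins down the incumbent's mix.
  the entrant's payoff to Stay out: p·2 + (1−p)·6 = -4p + 6
  the entrant's payoff to Enter: p·4 + (1−p)·2 = 2p + 2
  -4p + 6 = 2p + 2  ⇒  -6p = -4  ⇒  p = 2/3.

p = 2/3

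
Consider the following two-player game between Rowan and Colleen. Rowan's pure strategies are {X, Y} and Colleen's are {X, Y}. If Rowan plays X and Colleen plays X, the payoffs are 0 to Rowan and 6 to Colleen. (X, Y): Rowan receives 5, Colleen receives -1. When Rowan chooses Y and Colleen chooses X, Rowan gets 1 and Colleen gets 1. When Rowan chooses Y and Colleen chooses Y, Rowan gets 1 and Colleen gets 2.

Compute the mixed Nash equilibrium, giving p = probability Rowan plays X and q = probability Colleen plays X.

Rowan's mix must leave Colleen indifferent between X and Y.
  Colleen's payoff from X: p·6 + (1−p)·1 = 5p + 1
  Colleen's payoff from Y: p·(-1) + (1−p)·2 = -3p + 2
  5p + 1 = -3p + 2  ⇒  8p = 1  ⇒  p = 1/8.
Set Rowan's expected payoff from X equal to that from Y:
  Rowan's payoff from X: q·0 + (1−q)·5 = -5q + 5
  Rowan's payoff from Y: q·1 + (1−q)·1 = 1
  -5q + 5 = 1  ⇒  -5q = -4  ⇒  q = 4/5.

p = 1/8, q = 4/5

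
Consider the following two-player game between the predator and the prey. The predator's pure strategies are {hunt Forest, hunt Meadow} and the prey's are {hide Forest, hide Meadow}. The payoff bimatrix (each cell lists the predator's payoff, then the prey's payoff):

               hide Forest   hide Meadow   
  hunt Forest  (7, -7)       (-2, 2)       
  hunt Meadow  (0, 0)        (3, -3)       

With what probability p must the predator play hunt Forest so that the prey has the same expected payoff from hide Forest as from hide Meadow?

p = 1/4

The prey's indifference between hide Forest and hide Meadow determines the predator's mixing probability p:
  the prey's payoff to hide Forest: p·(-7) + (1−p)·0 = -7p
  the prey's payoff to hide Meadow: p·2 + (1−p)·(-3) = 5p - 3
  -7p = 5p - 3  ⇒  -12p = -3  ⇒  p = 1/4.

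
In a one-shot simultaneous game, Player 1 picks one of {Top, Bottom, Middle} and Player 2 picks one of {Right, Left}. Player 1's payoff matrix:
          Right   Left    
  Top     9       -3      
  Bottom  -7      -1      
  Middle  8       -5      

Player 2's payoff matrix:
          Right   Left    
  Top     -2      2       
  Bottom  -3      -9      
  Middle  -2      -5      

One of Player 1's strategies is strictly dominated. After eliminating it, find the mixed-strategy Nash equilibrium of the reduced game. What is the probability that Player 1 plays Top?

p = 3/5

Player 1's strategy Middle is strictly dominated by Top: 9 > 8 and -3 > -5. Eliminate Middle.
Player 1's mix must leave Player 2 indifferent between Right and Left.
  Player 2's payoff from Right: p·(-2) + (1−p)·(-3) = p - 3
  Player 2's payoff from Left: p·2 + (1−p)·(-9) = 11p - 9
  p - 3 = 11p - 9  ⇒  -10p = -6  ⇒  p = 3/5.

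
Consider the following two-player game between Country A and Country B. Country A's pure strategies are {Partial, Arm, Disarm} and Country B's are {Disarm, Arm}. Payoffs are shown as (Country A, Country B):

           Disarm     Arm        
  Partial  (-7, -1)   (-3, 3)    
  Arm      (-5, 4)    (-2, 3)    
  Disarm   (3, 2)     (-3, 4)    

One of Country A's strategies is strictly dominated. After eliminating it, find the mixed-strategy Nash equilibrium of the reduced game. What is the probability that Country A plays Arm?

p = 2/3

Country A's strategy Partial is strictly dominated by Arm: -5 > -7 and -2 > -3. Eliminate Partial.
In a mixed equilibrium Country B is indifferent between Disarm and Arm; this condition fixes p.
  Country B's payoff from Disarm: p·4 + (1−p)·2 = 2p + 2
  Country B's payoff from Arm: p·3 + (1−p)·4 = -p + 4
  2p + 2 = -p + 4  ⇒  3p = 2  ⇒  p = 2/3.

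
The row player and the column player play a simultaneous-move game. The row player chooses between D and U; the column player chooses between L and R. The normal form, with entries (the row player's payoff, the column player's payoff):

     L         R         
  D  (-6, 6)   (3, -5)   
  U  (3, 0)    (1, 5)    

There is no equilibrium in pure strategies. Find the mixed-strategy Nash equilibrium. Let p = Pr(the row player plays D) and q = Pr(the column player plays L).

The column player's indifference between L and R determines the row player's mixing probability p:
  the column player's expected payoff from L: p·6 + (1−p)·0 = 6p
  the column player's expected payoff from R: p·(-5) + (1−p)·5 = -10p + 5
  6p = -10p + 5  ⇒  16p = 5  ⇒  p = 5/16.
The column player's mix must leave the row player indifferent between D and U.
  the row player's payoff to D: q·(-6) + (1−q)·3 = -9q + 3
  the row player's payoff to U: q·3 + (1−q)·1 = 2q + 1
  -9q + 3 = 2q + 1  ⇒  -11q = -2  ⇒  q = 2/11.

p = 5/16, q = 2/11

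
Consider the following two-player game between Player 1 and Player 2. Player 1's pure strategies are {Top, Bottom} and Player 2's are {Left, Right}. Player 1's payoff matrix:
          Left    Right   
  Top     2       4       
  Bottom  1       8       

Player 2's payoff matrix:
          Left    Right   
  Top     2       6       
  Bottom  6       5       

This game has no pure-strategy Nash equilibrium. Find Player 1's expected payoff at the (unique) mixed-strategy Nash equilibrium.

12/5

For Player 1 to be willing to mix, Player 1 must be indifferent between Top and Bottom, which pins down Player 2's mix.
  Player 1's expected payoff from Top: q·2 + (1−q)·4 = -2q + 4
  Player 1's expected payoff from Bottom: q·1 + (1−q)·8 = -7q + 8
  -2q + 4 = -7q + 8  ⇒  5q = 4  ⇒  q = 4/5.
At equilibrium Player 1 is indifferent across rows, so Player 1's payoff equals the payoff from Top: (4/5)·2 + (1/5)·4 = 12/5.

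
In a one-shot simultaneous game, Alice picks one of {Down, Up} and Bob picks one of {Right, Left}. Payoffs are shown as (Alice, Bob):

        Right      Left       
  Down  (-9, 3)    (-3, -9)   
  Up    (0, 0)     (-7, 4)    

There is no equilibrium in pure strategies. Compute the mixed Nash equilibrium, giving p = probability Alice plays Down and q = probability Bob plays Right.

Bob's indifference between Right and Left determines Alice's mixing probability p:
  Bob's expected payoff from Right: p·3 + (1−p)·0 = 3p
  Bob's expected payoff from Left: p·(-9) + (1−p)·4 = -13p + 4
  3p = -13p + 4  ⇒  16p = 4  ⇒  p = 1/4.
For Alice to be willing to mix, Alice must be indifferent between Down and Up, which pins down Bob's mix.
  Alice's expected payoff from Down: q·(-9) + (1−q)·(-3) = -6q - 3
  Alice's expected payoff from Up: q·0 + (1−q)·(-7) = 7q - 7
  -6q - 3 = 7q - 7  ⇒  -13q = -4  ⇒  q = 4/13.

p = 1/4, q = 4/13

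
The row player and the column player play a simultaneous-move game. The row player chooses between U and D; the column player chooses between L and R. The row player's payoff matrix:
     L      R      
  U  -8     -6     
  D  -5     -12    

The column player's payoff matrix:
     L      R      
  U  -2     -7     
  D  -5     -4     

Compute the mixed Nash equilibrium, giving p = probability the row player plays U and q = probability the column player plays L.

Set the column player's expected payoff from L equal to that from R:
  the column player's payoff to L: p·(-2) + (1−p)·(-5) = 3p - 5
  the column player's payoff to R: p·(-7) + (1−p)·(-4) = -3p - 4
  3p - 5 = -3p - 4  ⇒  6p = 1  ⇒  p = 1/6.
In a mixed equilibrium the row player is indifferent between U and D; this condition fixes q.
  the row player's expected payoff from U: q·(-8) + (1−q)·(-6) = -2q - 6
  the row player's expected payoff from D: q·(-5) + (1−q)·(-12) = 7q - 12
  -2q - 6 = 7q - 12  ⇒  -9q = -6  ⇒  q = 2/3.

p = 1/6, q = 2/3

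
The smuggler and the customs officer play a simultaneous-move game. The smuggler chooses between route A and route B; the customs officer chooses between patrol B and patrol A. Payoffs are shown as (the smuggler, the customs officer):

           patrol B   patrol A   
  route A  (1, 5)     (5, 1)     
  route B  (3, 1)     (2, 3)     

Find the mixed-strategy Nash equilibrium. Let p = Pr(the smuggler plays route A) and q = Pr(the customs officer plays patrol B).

p = 1/3, q = 3/5

For the customs officer to be willing to mix, the customs officer must be indifferent between patrol B and patrol A, which pins down the smuggler's mix.
  the customs officer's payoff to patrol B: p·5 + (1−p)·1 = 4p + 1
  the customs officer's payoff to patrol A: p·1 + (1−p)·3 = -2p + 3
  4p + 1 = -2p + 3  ⇒  6p = 2  ⇒  p = 1/3.
The customs officer's mix must leave the smuggler indifferent between route A and route B.
  the smuggler's expected payoff from route A: q·1 + (1−q)·5 = -4q + 5
  the smuggler's expected payoff from route B: q·3 + (1−q)·2 = q + 2
  -4q + 5 = q + 2  ⇒  -5q = -3  ⇒  q = 3/5.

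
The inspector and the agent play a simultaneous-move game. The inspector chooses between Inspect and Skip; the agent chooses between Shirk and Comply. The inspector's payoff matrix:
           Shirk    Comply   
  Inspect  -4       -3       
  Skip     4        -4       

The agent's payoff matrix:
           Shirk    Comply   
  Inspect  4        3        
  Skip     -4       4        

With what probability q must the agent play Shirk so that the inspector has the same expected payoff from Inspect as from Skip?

q = 1/9

The inspector's indifference between Inspect and Skip determines the agent's mixing probability q:
  the inspector's payoff from Inspect: q·(-4) + (1−q)·(-3) = -q - 3
  the inspector's payoff from Skip: q·4 + (1−q)·(-4) = 8q - 4
  -q - 3 = 8q - 4  ⇒  -9q = -1  ⇒  q = 1/9.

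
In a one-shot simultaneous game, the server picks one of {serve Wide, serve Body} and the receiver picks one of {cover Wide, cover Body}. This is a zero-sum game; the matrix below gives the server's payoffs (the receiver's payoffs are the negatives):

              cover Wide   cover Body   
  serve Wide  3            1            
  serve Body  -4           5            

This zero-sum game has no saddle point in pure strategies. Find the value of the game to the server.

v = 19/11

The server's indifference between serve Wide and serve Body determines the receiver's mixing probability q:
  the server's payoff to serve Wide: q·3 + (1−q)·1 = 2q + 1
  the server's payoff to serve Body: q·(-4) + (1−q)·5 = -9q + 5
  2q + 1 = -9q + 5  ⇒  11q = 4  ⇒  q = 4/11.
The value is the server's expected payoff against this mix (using serve Wide): (4/11)·3 + (7/11)·1 = 19/11.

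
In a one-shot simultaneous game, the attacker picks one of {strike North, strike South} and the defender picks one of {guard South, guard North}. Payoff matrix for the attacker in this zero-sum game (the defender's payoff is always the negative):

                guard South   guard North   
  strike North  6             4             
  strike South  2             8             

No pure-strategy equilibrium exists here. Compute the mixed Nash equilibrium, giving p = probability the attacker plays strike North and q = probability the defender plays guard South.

p = 3/4, q = 1/2

Set the defender's expected payoff from guard South equal to that from guard North:
  the defender's payoff from guard South: p·(-6) + (1−p)·(-2) = -4p - 2
  the defender's payoff from guard North: p·(-4) + (1−p)·(-8) = 4p - 8
  -4p - 2 = 4p - 8  ⇒  -8p = -6  ⇒  p = 3/4.
The attacker's indifference between strike North and strike South determines the defender's mixing probability q:
  the attacker's payoff from strike North: q·6 + (1−q)·4 = 2q + 4
  the attacker's payoff from strike South: q·2 + (1−q)·8 = -6q + 8
  2q + 4 = -6q + 8  ⇒  8q = 4  ⇒  q = 1/2.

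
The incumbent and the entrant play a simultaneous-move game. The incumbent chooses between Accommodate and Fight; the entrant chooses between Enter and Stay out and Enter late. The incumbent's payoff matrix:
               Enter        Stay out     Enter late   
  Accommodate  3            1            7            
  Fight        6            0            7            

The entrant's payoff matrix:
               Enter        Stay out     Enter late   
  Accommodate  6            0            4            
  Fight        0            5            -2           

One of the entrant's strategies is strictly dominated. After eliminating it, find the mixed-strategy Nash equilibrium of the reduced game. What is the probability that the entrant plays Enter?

q = 1/4

The entrant's strategy Enter late is strictly dominated by Enter: 6 > 4 and 0 > -2. Eliminate Enter late.
In a mixed equilibrium the incumbent is indifferent between Accommodate and Fight; this condition fixes q.
  the incumbent's payoff from Accommodate: q·3 + (1−q)·1 = 2q + 1
  the incumbent's payoff from Fight: q·6 + (1−q)·0 = 6q
  2q + 1 = 6q  ⇒  -4q = -1  ⇒  q = 1/4.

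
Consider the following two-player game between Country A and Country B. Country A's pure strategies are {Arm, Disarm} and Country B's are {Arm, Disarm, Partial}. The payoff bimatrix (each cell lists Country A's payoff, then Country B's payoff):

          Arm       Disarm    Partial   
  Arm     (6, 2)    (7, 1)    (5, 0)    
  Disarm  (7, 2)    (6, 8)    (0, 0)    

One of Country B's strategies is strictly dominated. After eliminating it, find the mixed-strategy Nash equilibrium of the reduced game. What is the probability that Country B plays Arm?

Country B's strategy Partial is strictly dominated by Arm: 2 > 0 and 2 > 0. Eliminate Partial.
In a mixed equilibrium Country A is indifferent between Arm and Disarm; this condition fixes q.
  Country A's expected payoff from Arm: q·6 + (1−q)·7 = -q + 7
  Country A's expected payoff from Disarm: q·7 + (1−q)·6 = q + 6
  -q + 7 = q + 6  ⇒  -2q = -1  ⇒  q = 1/2.

q = 1/2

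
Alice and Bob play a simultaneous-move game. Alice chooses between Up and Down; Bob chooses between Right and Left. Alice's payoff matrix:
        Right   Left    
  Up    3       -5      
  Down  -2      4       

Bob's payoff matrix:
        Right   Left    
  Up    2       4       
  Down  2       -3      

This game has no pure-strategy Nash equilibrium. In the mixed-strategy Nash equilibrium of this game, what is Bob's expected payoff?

2

Bob's indifference between Right and Left determines Alice's mixing probability p:
  Bob's payoff to Right: p·2 + (1−p)·2 = 2
  Bob's payoff to Left: p·4 + (1−p)·(-3) = 7p - 3
  2 = 7p - 3  ⇒  -7p = -5  ⇒  p = 5/7.
At equilibrium Bob is indifferent across columns, so Bob's payoff equals the payoff from Right: (5/7)·2 + (2/7)·2 = 2.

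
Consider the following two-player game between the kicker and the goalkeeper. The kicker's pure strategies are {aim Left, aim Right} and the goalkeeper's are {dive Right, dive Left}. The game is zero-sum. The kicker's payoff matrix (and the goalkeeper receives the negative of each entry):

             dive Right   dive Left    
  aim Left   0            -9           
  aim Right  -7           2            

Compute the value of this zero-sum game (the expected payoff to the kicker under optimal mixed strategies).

The kicker's indifference between aim Left and aim Right determines the goalkeeper's mixing probability q:
  the kicker's payoff from aim Left: q·0 + (1−q)·(-9) = 9q - 9
  the kicker's payoff from aim Right: q·(-7) + (1−q)·2 = -9q + 2
  9q - 9 = -9q + 2  ⇒  18q = 11  ⇒  q = 11/18.
The value is the kicker's expected payoff against this mix (using aim Left): (11/18)·0 + (7/18)·(-9) = -7/2.

v = -7/2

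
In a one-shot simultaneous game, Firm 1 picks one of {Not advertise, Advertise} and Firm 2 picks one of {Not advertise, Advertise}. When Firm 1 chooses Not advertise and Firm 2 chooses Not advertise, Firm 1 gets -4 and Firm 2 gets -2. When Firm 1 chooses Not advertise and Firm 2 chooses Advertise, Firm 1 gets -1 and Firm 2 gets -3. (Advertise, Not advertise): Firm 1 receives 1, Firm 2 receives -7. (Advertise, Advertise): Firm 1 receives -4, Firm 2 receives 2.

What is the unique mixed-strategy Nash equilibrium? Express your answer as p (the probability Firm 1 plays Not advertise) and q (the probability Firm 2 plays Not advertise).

p = 9/10, q = 3/8

In a mixed equilibrium Firm 2 is indifferent between Not advertise and Advertise; this condition fixes p.
  Firm 2's payoff to Not advertise: p·(-2) + (1−p)·(-7) = 5p - 7
  Firm 2's payoff to Advertise: p·(-3) + (1−p)·2 = -5p + 2
  5p - 7 = -5p + 2  ⇒  10p = 9  ⇒  p = 9/10.
In a mixed equilibrium Firm 1 is indifferent between Not advertise and Advertise; this condition fixes q.
  Firm 1's expected payoff from Not advertise: q·(-4) + (1−q)·(-1) = -3q - 1
  Firm 1's expected payoff from Advertise: q·1 + (1−q)·(-4) = 5q - 4
  -3q - 1 = 5q - 4  ⇒  -8q = -3  ⇒  q = 3/8.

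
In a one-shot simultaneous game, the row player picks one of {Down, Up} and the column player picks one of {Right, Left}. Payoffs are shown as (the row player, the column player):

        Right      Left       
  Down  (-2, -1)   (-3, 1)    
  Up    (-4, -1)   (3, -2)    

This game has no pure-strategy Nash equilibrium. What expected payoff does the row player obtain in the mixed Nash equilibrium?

-9/4

Set the row player's expected payoff from Down equal to that from Up:
  the row player's payoff to Down: q·(-2) + (1−q)·(-3) = q - 3
  the row player's payoff to Up: q·(-4) + (1−q)·3 = -7q + 3
  q - 3 = -7q + 3  ⇒  8q = 6  ⇒  q = 3/4.
At equilibrium the row player is indifferent across rows, so the row player's payoff equals the payoff from Down: (3/4)·(-2) + (1/4)·(-3) = -9/4.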